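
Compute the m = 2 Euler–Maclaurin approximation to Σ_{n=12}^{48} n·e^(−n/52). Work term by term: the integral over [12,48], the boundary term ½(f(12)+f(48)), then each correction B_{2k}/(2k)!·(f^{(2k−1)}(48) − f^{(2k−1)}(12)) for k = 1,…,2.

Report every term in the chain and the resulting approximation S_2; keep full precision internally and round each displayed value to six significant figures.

Integral: ∫_12^48 x·e^(−x/52) dx = 576.242.
Boundary: ½(f(12) + f(48)) = ½(9.52707 + 19.0701) = 14.2986.
So far: 590.541.
Correction k=1: B_{2}/2! · (f^{(1)}(48) − f^{(1)}(12)) = 1/12 · (0.0305611 − 0.610710) = -0.0483457.
After k=1: 590.492.
Correction k=2: B_{4}/4! · (f^{(3)}(48) − f^{(3)}(12)) = −1/720 · (0.000305159 − 0.000813075) = 7.05439e-07.

S_2 ≈ 590.492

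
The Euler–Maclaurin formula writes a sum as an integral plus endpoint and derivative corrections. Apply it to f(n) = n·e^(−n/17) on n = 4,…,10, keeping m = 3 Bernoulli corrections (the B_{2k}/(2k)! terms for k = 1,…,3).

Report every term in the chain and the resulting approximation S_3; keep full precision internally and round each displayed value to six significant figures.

Integral: ∫_4^10 x·e^(−x/17) dx = 27.2652.
Boundary: ½(f(4) + f(10)) = ½(3.16135 + 5.55306) = 4.35721.
So far: 31.6224.
k=1: B_{2}/(2)! × [f^{(1)}(10) − f^{(1)}(4)] = 1/12 × (0.228656 − 0.604376) = -0.0313101.
Running total after k=1: 31.5911.
k=2: B_{4}/(4)! × [f^{(3)}(10) − f^{(3)}(4)] = −1/720 × (0.00463415 − 0.00756074) = 4.06471e-06.
Running total after k=2: 31.5911.
k=3: B_{6}/(6)! × [f^{(5)}(10) − f^{(5)}(4)] = 1/30240 × (2.93325e-05 − 4.50872e-05) = -5.20989e-10.

S_3 ≈ 31.5911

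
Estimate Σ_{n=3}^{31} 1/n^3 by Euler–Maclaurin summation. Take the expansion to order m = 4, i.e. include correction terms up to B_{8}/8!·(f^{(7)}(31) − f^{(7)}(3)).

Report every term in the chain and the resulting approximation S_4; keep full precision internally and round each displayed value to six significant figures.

∫_3^31 1/x^3 dx evaluates to 0.0550353.
Endpoint term: (f(3) + f(31))/2 = (0.0370370 + 3.35672e-05)/2 = 0.0185353.
Integral + boundary = 0.0735706.
Order-1 term: 1/12 · (-3.24844e-06 − (-0.0370370)) = 0.00308615.
Running total after k=1: 0.0766567.
Order-2 term: −1/720 · (-6.76054e-08 − (-0.0823045)) = -0.000114312.
Running total after k=2: 0.0765424.
Order-3 term: 1/30240 · (-2.95466e-09 − (-0.384088)) = 1.27013e-05.
Running total after k=3: 0.0765551.
Order-4 term: −1/1209600 · (-2.21369e-10 − (-3.07270)) = -2.54026e-06.

S_4 ≈ 0.0765526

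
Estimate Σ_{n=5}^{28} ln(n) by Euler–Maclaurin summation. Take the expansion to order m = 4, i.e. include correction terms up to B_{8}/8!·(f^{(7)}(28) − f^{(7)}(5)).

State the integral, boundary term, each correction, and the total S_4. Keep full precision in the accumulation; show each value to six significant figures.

The integral term ∫_5^28 ln(x) dx = 62.2545.
Boundary: ½(f(5) + f(28)) = ½(1.60944 + 3.33220) = 2.47082.
Running total after boundary: 64.7254.
k=1: B_{2}/(2)! × [f^{(1)}(28) − f^{(1)}(5)] = 1/12 × (0.0357143 − 0.200000) = -0.0136905.
Running total after k=1: 64.7117.
k=2: B_{4}/(4)! × [f^{(3)}(28) − f^{(3)}(5)] = −1/720 × (9.11079e-05 − 0.0160000) = 2.20957e-05.
Running total after k=2: 64.7117.
k=3: B_{6}/(6)! × [f^{(5)}(28) − f^{(5)}(5)] = 1/30240 × (1.39451e-06 − 0.00768000) = -2.53922e-07.
Running total after k=3: 64.7117.
k=4: B_{8}/(8)! × [f^{(7)}(28) − f^{(7)}(5)] = −1/1209600 × (5.33613e-08 − 0.00921600) = 7.61900e-09.

S_4 ≈ 64.7117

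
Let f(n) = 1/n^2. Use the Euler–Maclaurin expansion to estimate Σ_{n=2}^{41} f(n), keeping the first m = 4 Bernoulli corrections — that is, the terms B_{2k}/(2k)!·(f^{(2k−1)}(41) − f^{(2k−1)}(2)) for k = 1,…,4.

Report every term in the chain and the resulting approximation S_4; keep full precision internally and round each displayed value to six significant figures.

S_4 ≈ 0.620817

Integral: ∫_2^41 1/x^2 dx = 0.475610.
½[f(2) + f(41)] = ½[0.250000 + 0.000594884] = 0.125297.
Running total after boundary: 0.600907.
Correction k=1: B_{2}/2! · (f^{(1)}(41) − f^{(1)}(2)) = 1/12 · (-2.90187e-05 − (-0.250000)) = 0.0208309.
After k=1: 0.621738.
Correction k=2: B_{4}/4! · (f^{(3)}(41) − f^{(3)}(2)) = −1/720 · (-2.07153e-07 − (-0.750000)) = -0.00104167.
After k=2: 0.620696.
Correction k=3: B_{6}/6! · (f^{(5)}(41) − f^{(5)}(2)) = 1/30240 · (-3.69697e-09 − (-5.62500)) = 0.000186012.
After k=3: 0.620882.
Correction k=4: B_{8}/8! · (f^{(7)}(41) − f^{(7)}(2)) = −1/1209600 · (-1.23159e-10 − (-78.7500)) = -6.51042e-05.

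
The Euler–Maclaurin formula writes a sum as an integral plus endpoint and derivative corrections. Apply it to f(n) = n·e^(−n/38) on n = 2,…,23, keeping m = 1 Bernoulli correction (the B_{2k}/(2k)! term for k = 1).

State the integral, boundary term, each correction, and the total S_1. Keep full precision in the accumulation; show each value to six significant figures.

Integral: ∫_2^23 x·e^(−x/38) dx = 176.601.
½[f(2) + f(23)] = ½[1.89746 + 12.5564] = 7.22693.
Running total after boundary: 183.828.
k=1: B_{2}/(2)! × [f^{(1)}(23) − f^{(1)}(2)] = 1/12 × (0.215499 − 0.898796) = -0.0569414.

S_1 ≈ 183.771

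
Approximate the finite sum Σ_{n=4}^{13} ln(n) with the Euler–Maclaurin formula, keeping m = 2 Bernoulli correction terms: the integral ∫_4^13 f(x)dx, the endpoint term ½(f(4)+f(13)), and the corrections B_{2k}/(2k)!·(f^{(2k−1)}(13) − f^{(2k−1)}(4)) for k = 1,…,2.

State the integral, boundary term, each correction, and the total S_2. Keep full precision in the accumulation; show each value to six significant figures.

Integral: ∫_4^13 ln(x) dx = 18.7992.
Endpoint term: (f(4) + f(13))/2 = (1.38629 + 2.56495)/2 = 1.97562.
Integral + boundary = 20.7748.
Order-1 term: 1/12 · (0.0769231 − 0.250000) = -0.0144231.
Partial sum through k=1: 20.7604.
Order-2 term: −1/720 · (0.000910332 − 0.0312500) = 4.21384e-05.

S_2 ≈ 20.7604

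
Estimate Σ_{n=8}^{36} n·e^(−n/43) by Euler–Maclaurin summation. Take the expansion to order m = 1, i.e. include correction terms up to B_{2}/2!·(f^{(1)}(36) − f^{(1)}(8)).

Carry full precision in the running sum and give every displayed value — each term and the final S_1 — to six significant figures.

∫_8^36 x·e^(−x/43) dx evaluates to 350.086.
Endpoint term: (f(8) + f(36))/2 = (6.64188 + 15.5850)/2 = 11.1134.
Running total after boundary: 361.200.
k=1: B_{2}/(2)! × [f^{(1)}(36) − f^{(1)}(8)] = 1/12 × (0.0704749 − 0.675773) = -0.0504415.

S_1 ≈ 361.149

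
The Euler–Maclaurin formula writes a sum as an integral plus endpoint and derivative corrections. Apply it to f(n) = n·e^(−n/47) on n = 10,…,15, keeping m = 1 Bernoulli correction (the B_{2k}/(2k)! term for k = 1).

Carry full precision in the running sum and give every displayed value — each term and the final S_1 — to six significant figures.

S_1 ≈ 57.2378

Integral: ∫_10^15 x·e^(−x/47) dx = 47.7572.
Boundary: ½(f(10) + f(15)) = ½(8.08345 + 10.9015) = 9.49248.
Integral + boundary = 57.2496.
Order-1 term: 1/12 · (0.494820 − 0.636357) = -0.0117947.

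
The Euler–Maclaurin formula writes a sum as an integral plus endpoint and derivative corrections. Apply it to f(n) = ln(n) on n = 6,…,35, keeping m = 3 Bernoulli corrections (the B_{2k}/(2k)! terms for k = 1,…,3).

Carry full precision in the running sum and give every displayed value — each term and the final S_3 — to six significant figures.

Integral: ∫_6^35 ln(x) dx = 84.6866.
Endpoint term: (f(6) + f(35))/2 = (1.79176 + 3.55535)/2 = 2.67355.
Running total after boundary: 87.3602.
Order-1 term: 1/12 · (0.0285714 − 0.166667) = -0.0115079.
Partial sum through k=1: 87.3487.
Order-2 term: −1/720 · (4.66472e-05 − 0.00925926) = 1.27953e-05.
Partial sum through k=2: 87.3487.
Order-3 term: 1/30240 · (4.56952e-07 − 0.00308642) = -1.02049e-07.

S_3 ≈ 87.3487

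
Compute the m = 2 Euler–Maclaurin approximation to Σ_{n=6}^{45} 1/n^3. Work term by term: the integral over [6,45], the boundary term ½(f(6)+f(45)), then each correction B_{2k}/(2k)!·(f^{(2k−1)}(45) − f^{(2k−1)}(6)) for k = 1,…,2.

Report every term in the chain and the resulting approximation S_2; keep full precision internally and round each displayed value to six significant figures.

S_2 ≈ 0.0161533

The integral term ∫_6^45 1/x^3 dx = 0.0136420.
Boundary: ½(f(6) + f(45)) = ½(0.00462963 + 1.09739e-05) = 0.00232030.
Integral + boundary = 0.0159623.
k=1: B_{2}/(2)! × [f^{(1)}(45) − f^{(1)}(6)] = 1/12 × (-7.31596e-07 − (-0.00231481)) = 0.000192840.
Partial sum through k=1: 0.0161551.
k=2: B_{4}/(4)! × [f^{(3)}(45) − f^{(3)}(6)] = −1/720 × (-7.22564e-09 − (-0.00128601)) = -1.78611e-06.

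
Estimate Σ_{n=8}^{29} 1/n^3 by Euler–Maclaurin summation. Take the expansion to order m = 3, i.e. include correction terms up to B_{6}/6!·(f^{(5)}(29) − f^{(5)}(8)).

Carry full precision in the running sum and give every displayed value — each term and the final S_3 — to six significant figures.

The integral term ∫_8^29 1/x^3 dx = 0.00721797.
Endpoint term: (f(8) + f(29))/2 = (0.00195312 + 4.10021e-05)/2 = 0.000997064.
Running total after boundary: 0.00821503.
k=1: B_{2}/(2)! × [f^{(1)}(29) − f^{(1)}(8)] = 1/12 × (-4.24160e-06 − (-0.000732422)) = 6.06817e-05.
Partial sum through k=1: 0.00827571.
k=2: B_{4}/(4)! × [f^{(3)}(29) − f^{(3)}(8)] = −1/720 × (-1.00870e-07 − (-0.000228882)) = -3.17751e-07.
Partial sum through k=2: 0.00827540.
k=3: B_{6}/(6)! × [f^{(5)}(29) − f^{(5)}(8)] = 1/30240 × (-5.03752e-09 − (-0.000150204)) = 4.96689e-09.

S_3 ≈ 0.00827540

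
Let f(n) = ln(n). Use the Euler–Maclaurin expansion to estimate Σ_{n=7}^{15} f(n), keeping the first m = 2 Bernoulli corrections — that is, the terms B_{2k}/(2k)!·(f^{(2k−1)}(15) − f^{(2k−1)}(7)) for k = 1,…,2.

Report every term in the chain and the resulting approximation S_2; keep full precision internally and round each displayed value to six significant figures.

S_2 ≈ 21.3200

The integral term ∫_7^15 ln(x) dx = 18.9994.
½[f(7) + f(15)] = ½[1.94591 + 2.70805] = 2.32698.
Running total after boundary: 21.3264.
k=1: B_{2}/(2)! × [f^{(1)}(15) − f^{(1)}(7)] = 1/12 × (0.0666667 − 0.142857) = -0.00634921.
Running total after k=1: 21.3200.
k=2: B_{4}/(4)! × [f^{(3)}(15) − f^{(3)}(7)] = −1/720 × (0.000592593 − 0.00583090) = 7.27543e-06.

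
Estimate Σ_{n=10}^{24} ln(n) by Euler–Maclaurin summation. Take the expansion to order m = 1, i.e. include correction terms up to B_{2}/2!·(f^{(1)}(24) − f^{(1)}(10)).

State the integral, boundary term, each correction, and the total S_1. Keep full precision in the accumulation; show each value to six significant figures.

∫_10^24 ln(x) dx evaluates to 39.2474.
Endpoint term: (f(10) + f(24))/2 = (2.30259 + 3.17805)/2 = 2.74032.
Integral + boundary = 41.9878.
Correction k=1: B_{2}/2! · (f^{(1)}(24) − f^{(1)}(10)) = 1/12 · (0.0416667 − 0.100000) = -0.00486111.

S_1 ≈ 41.9829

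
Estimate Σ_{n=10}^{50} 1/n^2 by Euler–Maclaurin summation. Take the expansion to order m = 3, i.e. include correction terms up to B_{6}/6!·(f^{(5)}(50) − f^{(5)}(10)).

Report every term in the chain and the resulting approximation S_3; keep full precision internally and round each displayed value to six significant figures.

Integral: ∫_10^50 1/x^2 dx = 0.0800000.
Boundary: ½(f(10) + f(50)) = ½(0.0100000 + 0.000400000) = 0.00520000.
So far: 0.0852000.
Order-1 term: 1/12 · (-1.60000e-05 − (-0.00200000)) = 0.000165333.
Partial sum through k=1: 0.0853653.
Order-2 term: −1/720 · (-7.68000e-08 − (-0.000240000)) = -3.33227e-07.
Partial sum through k=2: 0.0853650.
Order-3 term: 1/30240 · (-9.21600e-10 − (-7.20000e-05)) = 2.38092e-09.

S_3 ≈ 0.0853650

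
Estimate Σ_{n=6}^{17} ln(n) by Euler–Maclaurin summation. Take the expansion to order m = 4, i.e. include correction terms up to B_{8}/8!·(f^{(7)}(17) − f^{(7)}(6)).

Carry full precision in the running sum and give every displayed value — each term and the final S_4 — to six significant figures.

∫_6^17 ln(x) dx evaluates to 26.4141.
Endpoint term: (f(6) + f(17))/2 = (1.79176 + 2.83321)/2 = 2.31249.
So far: 28.7266.
Correction k=1: B_{2}/2! · (f^{(1)}(17) − f^{(1)}(6)) = 1/12 · (0.0588235 − 0.166667) = -0.00898693.
Partial sum through k=1: 28.7176.
Correction k=2: B_{4}/4! · (f^{(3)}(17) − f^{(3)}(6)) = −1/720 · (0.000407083 − 0.00925926) = 1.22947e-05.
Partial sum through k=2: 28.7176.
Correction k=3: B_{6}/6! · (f^{(5)}(17) − f^{(5)}(6)) = 1/30240 · (1.69031e-05 − 0.00308642) = -1.01505e-07.
Partial sum through k=3: 28.7176.
Correction k=4: B_{8}/8! · (f^{(7)}(17) − f^{(7)}(6)) = −1/1209600 · (1.75465e-06 − 0.00257202) = 2.12489e-09.

S_4 ≈ 28.7176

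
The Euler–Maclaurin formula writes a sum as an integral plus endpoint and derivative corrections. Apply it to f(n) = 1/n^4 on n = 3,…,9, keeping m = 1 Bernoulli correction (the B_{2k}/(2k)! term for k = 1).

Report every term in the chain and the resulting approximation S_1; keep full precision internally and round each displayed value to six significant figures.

∫_3^9 1/x^4 dx evaluates to 0.0118884.
Boundary: ½(f(3) + f(9)) = ½(0.0123457 + 0.000152416) = 0.00624905.
Running total after boundary: 0.0181375.
Order-1 term: 1/12 · (-6.77404e-05 − (-0.0164609)) = 0.00136610.

S_1 ≈ 0.0195036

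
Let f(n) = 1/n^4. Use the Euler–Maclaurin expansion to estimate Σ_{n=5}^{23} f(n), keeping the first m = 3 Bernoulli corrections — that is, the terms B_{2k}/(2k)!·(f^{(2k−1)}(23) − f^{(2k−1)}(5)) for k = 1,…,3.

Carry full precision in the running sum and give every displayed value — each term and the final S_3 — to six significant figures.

S_3 ≈ 0.00354565

The integral term ∫_5^23 1/x^4 dx = 0.00263927.
½[f(5) + f(23)] = ½[0.00160000 + 3.57346e-06] = 0.000801787.
Integral + boundary = 0.00344106.
Correction k=1: B_{2}/2! · (f^{(1)}(23) − f^{(1)}(5)) = 1/12 · (-6.21471e-07 − (-0.00128000)) = 0.000106615.
Partial sum through k=1: 0.00354767.
Correction k=2: B_{4}/4! · (f^{(3)}(23) − f^{(3)}(5)) = −1/720 · (-3.52441e-08 − (-0.00153600)) = -2.13328e-06.
Partial sum through k=2: 0.00354554.
Correction k=3: B_{6}/6! · (f^{(5)}(23) − f^{(5)}(5)) = 1/30240 · (-3.73094e-09 − (-0.00344064)) = 1.13778e-07.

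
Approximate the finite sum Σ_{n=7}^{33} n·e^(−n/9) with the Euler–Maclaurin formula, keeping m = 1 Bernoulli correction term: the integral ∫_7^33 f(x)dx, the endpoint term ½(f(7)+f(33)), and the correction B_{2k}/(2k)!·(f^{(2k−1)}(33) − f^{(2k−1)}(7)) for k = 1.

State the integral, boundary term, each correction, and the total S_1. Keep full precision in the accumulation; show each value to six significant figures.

∫_7^33 x·e^(−x/9) dx evaluates to 56.4951.
½[f(7) + f(33)] = ½[3.21598 + 0.843531] = 2.02976.
Running total after boundary: 58.5248.
k=1: B_{2}/(2)! × [f^{(1)}(33) − f^{(1)}(7)] = 1/12 × (-0.0681641 − 0.102095) = -0.0141882.

S_1 ≈ 58.5106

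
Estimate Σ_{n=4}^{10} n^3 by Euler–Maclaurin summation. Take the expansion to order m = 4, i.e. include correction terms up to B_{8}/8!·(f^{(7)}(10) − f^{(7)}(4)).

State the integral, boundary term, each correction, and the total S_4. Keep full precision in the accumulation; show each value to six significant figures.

∫_4^10 x^3 dx evaluates to 2436.00.
Endpoint term: (f(4) + f(10))/2 = (64.0000 + 1000.00)/2 = 532.000.
Running total after boundary: 2968.00.
k=1: B_{2}/(2)! × [f^{(1)}(10) − f^{(1)}(4)] = 1/12 × (300.000 − 48.0000) = 21.0000.
After k=1: 2989.00.
k=2: B_{4}/(4)! × [f^{(3)}(10) − f^{(3)}(4)] = −1/720 × (6.00000 − 6.00000) = 0.00000.
After k=2: 2989.00.
k=3: B_{6}/(6)! × [f^{(5)}(10) − f^{(5)}(4)] = 1/30240 × (0.00000 − 0.00000) = 0.00000.
After k=3: 2989.00.
k=4: B_{8}/(8)! × [f^{(7)}(10) − f^{(7)}(4)] = −1/1209600 × (0.00000 − 0.00000) = 0.00000.

S_4 ≈ 2989.00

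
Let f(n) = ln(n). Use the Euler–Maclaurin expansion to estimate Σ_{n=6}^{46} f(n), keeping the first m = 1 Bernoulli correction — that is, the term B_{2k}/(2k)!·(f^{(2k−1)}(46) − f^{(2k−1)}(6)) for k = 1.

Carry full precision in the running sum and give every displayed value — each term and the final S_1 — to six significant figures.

S_1 ≈ 128.165

The integral term ∫_6^46 ln(x) dx = 125.367.
Boundary: ½(f(6) + f(46)) = ½(1.79176 + 3.82864) = 2.81020.
Running total after boundary: 128.177.
Correction k=1: B_{2}/2! · (f^{(1)}(46) − f^{(1)}(6)) = 1/12 · (0.0217391 − 0.166667) = -0.0120773.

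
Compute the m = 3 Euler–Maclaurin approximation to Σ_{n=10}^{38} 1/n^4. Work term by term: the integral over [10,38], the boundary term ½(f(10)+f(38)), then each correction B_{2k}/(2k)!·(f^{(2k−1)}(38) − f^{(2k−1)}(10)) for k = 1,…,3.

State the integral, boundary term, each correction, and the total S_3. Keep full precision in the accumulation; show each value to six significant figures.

S_3 ≈ 0.000380811

The integral term ∫_10^38 1/x^4 dx = 0.000327259.
Endpoint term: (f(10) + f(38))/2 = (0.000100000 + 4.79585e-07)/2 = 5.02398e-05.
Running total after boundary: 0.000377498.
Order-1 term: 1/12 · (-5.04826e-08 − (-4.00000e-05)) = 3.32913e-06.
Partial sum through k=1: 0.000380828.
Order-2 term: −1/720 · (-1.04881e-09 − (-1.20000e-05)) = -1.66652e-08.
Partial sum through k=2: 0.000380811.
Order-3 term: 1/30240 · (-4.06740e-11 − (-6.72000e-06)) = 2.22221e-10.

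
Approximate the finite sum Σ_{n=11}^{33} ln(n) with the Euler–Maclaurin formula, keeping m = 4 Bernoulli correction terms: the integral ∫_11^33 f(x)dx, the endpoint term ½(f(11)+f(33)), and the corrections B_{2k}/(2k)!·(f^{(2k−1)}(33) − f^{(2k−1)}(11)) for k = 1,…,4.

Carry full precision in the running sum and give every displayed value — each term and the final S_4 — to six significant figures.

S_4 ≈ 69.9501

∫_11^33 ln(x) dx evaluates to 67.0079.
Endpoint term: (f(11) + f(33))/2 = (2.39790 + 3.49651)/2 = 2.94720.
So far: 69.9551.
Correction k=1: B_{2}/2! · (f^{(1)}(33) − f^{(1)}(11)) = 1/12 · (0.0303030 − 0.0909091) = -0.00505051.
Partial sum through k=1: 69.9501.
Correction k=2: B_{4}/4! · (f^{(3)}(33) − f^{(3)}(11)) = −1/720 · (5.56529e-05 − 0.00150263) = 2.00969e-06.
Partial sum through k=2: 69.9501.
Correction k=3: B_{6}/6! · (f^{(5)}(33) − f^{(5)}(11)) = 1/30240 · (6.13256e-07 − 0.000149021) = -4.90767e-09.
Partial sum through k=3: 69.9501.
Correction k=4: B_{8}/8! · (f^{(7)}(33) − f^{(7)}(11)) = −1/1209600 · (1.68941e-08 − 3.69474e-05) = 3.05312e-11.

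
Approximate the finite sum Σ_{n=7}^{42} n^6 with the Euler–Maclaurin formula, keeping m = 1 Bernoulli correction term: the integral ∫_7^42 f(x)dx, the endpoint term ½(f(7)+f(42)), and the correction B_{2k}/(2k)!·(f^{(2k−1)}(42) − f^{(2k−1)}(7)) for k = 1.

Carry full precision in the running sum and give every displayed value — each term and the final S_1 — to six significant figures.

S_1 ≈ 3.57440e+10

∫_7^42 x^6 dx evaluates to 3.29341e+10.
½[f(7) + f(42)] = ½[117649 + 5.48903e+09] = 2.74457e+09.
Integral + boundary = 3.56786e+10.
Order-1 term: 1/12 · (7.84147e+08 − 100842) = 6.53372e+07.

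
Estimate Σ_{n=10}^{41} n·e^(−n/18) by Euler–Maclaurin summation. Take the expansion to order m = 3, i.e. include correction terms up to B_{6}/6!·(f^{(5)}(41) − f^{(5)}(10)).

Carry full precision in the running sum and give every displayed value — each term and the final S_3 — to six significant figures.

The integral term ∫_10^41 x·e^(−x/18) dx = 180.304.
Endpoint term: (f(10) + f(41))/2 = (5.73753 + 4.20298)/2 = 4.97026.
So far: 185.274.
Correction k=1: B_{2}/2! · (f^{(1)}(41) − f^{(1)}(10)) = 1/12 · (-0.130987 − 0.255002) = -0.0321657.
Partial sum through k=1: 185.242.
Correction k=2: B_{4}/4! · (f^{(3)}(41) − f^{(3)}(10)) = −1/720 · (0.000228507 − 0.00432873) = 5.69475e-06.
Partial sum through k=2: 185.242.
Correction k=3: B_{6}/6! · (f^{(5)}(41) − f^{(5)}(10)) = 1/30240 · (2.65832e-06 − 2.42914e-05) = -7.15380e-10.

S_3 ≈ 185.242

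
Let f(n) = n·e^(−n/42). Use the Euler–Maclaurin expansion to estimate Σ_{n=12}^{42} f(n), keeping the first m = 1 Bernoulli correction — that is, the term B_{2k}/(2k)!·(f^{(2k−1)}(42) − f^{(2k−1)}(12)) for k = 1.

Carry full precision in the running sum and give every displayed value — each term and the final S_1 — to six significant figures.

S_1 ≈ 418.661

∫_12^42 x·e^(−x/42) dx evaluates to 406.472.
Endpoint term: (f(12) + f(42))/2 = (9.01773 + 15.4509)/2 = 12.2343.
So far: 418.706.
Correction k=1: B_{2}/2! · (f^{(1)}(42) − f^{(1)}(12)) = 1/12 · (0.00000 − 0.536769) = -0.0447308.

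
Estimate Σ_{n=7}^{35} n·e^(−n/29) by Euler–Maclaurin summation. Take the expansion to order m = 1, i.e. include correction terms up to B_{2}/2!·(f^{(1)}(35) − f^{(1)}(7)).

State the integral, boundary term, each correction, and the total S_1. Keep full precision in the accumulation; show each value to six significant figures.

∫_7^35 x·e^(−x/29) dx evaluates to 264.933.
½[f(7) + f(35)] = ½[5.49881 + 10.4693] = 7.98408.
Integral + boundary = 272.917.
Correction k=1: B_{2}/2! · (f^{(1)}(35) − f^{(1)}(7)) = 1/12 · (-0.0618878 − 0.595930) = -0.0548181.

S_1 ≈ 272.862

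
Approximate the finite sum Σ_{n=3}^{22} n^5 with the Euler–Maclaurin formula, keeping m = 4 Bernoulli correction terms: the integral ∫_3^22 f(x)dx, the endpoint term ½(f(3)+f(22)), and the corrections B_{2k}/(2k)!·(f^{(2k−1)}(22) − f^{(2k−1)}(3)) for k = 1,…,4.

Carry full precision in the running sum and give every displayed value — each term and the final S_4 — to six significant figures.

The integral term ∫_3^22 x^5 dx = 1.88965e+07.
½[f(3) + f(22)] = ½[243.000 + 5.15363e+06] = 2.57694e+06.
Integral + boundary = 2.14735e+07.
k=1: B_{2}/(2)! × [f^{(1)}(22) − f^{(1)}(3)] = 1/12 × (1.17128e+06 − 405.000) = 97572.9.
Partial sum through k=1: 2.15710e+07.
k=2: B_{4}/(4)! × [f^{(3)}(22) − f^{(3)}(3)] = −1/720 × (29040.0 − 540.000) = -39.5833.
Partial sum through k=2: 2.15710e+07.
k=3: B_{6}/(6)! × [f^{(5)}(22) − f^{(5)}(3)] = 1/30240 × (120.000 − 120.000) = 0.00000.
Partial sum through k=3: 2.15710e+07.
k=4: B_{8}/(8)! × [f^{(7)}(22) − f^{(7)}(3)] = −1/1209600 × (0.00000 − 0.00000) = 0.00000.

S_4 ≈ 2.15710e+07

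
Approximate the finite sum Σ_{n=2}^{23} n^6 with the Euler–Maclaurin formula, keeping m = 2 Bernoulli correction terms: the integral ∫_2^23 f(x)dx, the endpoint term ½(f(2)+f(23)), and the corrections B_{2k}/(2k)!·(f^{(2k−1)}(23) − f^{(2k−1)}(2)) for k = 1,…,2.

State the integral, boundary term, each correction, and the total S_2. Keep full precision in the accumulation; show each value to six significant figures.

∫_2^23 x^6 dx evaluates to 4.86404e+08.
½[f(2) + f(23)] = ½[64.0000 + 1.48036e+08] = 7.40180e+07.
Running total after boundary: 5.60422e+08.
Correction k=1: B_{2}/2! · (f^{(1)}(23) − f^{(1)}(2)) = 1/12 · (3.86181e+07 − 192.000) = 3.21816e+06.
Partial sum through k=1: 5.63640e+08.
Correction k=2: B_{4}/4! · (f^{(3)}(23) − f^{(3)}(2)) = −1/720 · (1.46004e+06 − 960.000) = -2026.50.

S_2 ≈ 5.63638e+08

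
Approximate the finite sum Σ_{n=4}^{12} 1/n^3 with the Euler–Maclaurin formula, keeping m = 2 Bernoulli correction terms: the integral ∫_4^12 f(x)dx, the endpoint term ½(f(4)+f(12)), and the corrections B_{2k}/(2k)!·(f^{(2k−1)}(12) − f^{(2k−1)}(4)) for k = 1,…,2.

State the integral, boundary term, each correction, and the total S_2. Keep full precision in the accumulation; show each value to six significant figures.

Integral: ∫_4^12 1/x^3 dx = 0.0277778.
½[f(4) + f(12)] = ½[0.0156250 + 0.000578704] = 0.00810185.
So far: 0.0358796.
Order-1 term: 1/12 · (-0.000144676 − (-0.0117188)) = 0.000964506.
After k=1: 0.0368441.
Order-2 term: −1/720 · (-2.00939e-05 − (-0.0146484)) = -2.03171e-05.

S_2 ≈ 0.0368238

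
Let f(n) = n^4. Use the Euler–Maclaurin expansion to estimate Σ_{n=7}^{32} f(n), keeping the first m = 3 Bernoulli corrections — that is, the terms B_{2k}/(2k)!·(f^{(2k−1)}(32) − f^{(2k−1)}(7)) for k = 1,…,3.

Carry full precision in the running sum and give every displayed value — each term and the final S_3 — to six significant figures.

Integral: ∫_7^32 x^4 dx = 6.70752e+06.
Endpoint term: (f(7) + f(32))/2 = (2401.00 + 1.04858e+06)/2 = 525488.
Integral + boundary = 7.23301e+06.
k=1: B_{2}/(2)! × [f^{(1)}(32) − f^{(1)}(7)] = 1/12 × (131072 − 1372.00) = 10808.3.
Running total after k=1: 7.24382e+06.
k=2: B_{4}/(4)! × [f^{(3)}(32) − f^{(3)}(7)] = −1/720 × (768.000 − 168.000) = -0.833333.
Running total after k=2: 7.24382e+06.
k=3: B_{6}/(6)! × [f^{(5)}(32) − f^{(5)}(7)] = 1/30240 × (0.00000 − 0.00000) = 0.00000.

S_3 ≈ 7.24382e+06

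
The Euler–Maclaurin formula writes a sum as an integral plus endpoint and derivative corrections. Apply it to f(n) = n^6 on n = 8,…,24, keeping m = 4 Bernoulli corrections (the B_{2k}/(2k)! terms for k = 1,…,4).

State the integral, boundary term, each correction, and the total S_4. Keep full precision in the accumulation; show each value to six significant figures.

S_4 ≈ 7.54556e+08

The integral term ∫_8^24 x^6 dx = 6.54911e+08.
Endpoint term: (f(8) + f(24))/2 = (262144 + 1.91103e+08)/2 = 9.56826e+07.
So far: 7.50593e+08.
Order-1 term: 1/12 · (4.77757e+07 − 196608) = 3.96493e+06.
Running total after k=1: 7.54558e+08.
Order-2 term: −1/720 · (1.65888e+06 − 61440.0) = -2218.67.
Running total after k=2: 7.54556e+08.
Order-3 term: 1/30240 · (17280.0 − 5760.00) = 0.380952.
Running total after k=3: 7.54556e+08.
Order-4 term: −1/1209600 · (0.00000 − 0.00000) = 0.00000.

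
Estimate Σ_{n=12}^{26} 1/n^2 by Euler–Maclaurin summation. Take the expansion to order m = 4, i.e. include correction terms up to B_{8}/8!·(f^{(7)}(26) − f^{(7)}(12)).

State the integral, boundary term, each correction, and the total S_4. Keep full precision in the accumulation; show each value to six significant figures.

∫_12^26 1/x^2 dx evaluates to 0.0448718.
Boundary: ½(f(12) + f(26)) = ½(0.00694444 + 0.00147929) = 0.00421187.
Integral + boundary = 0.0490837.
Order-1 term: 1/12 · (-0.000113792 − (-0.00115741)) = 8.69680e-05.
Running total after k=1: 0.0491706.
Order-2 term: −1/720 · (-2.01997e-06 − (-9.64506e-05)) = -1.31154e-07.
Running total after k=2: 0.0491705.
Order-3 term: 1/30240 · (-8.96436e-08 − (-2.00939e-05)) = 6.61516e-10.
Running total after k=3: 0.0491705.
Order-4 term: −1/1209600 · (-7.42609e-09 − (-7.81429e-06)) = -6.45408e-12.

S_4 ≈ 0.0491705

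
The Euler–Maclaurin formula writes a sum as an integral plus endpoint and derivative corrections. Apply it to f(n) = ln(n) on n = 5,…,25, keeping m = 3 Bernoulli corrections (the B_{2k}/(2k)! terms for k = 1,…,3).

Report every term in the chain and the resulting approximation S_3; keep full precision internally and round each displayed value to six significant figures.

S_3 ≈ 54.8256

The integral term ∫_5^25 ln(x) dx = 52.4247.
Endpoint term: (f(5) + f(25))/2 = (1.60944 + 3.21888)/2 = 2.41416.
Integral + boundary = 54.8389.
Correction k=1: B_{2}/2! · (f^{(1)}(25) − f^{(1)}(5)) = 1/12 · (0.0400000 − 0.200000) = -0.0133333.
Partial sum through k=1: 54.8255.
Correction k=2: B_{4}/4! · (f^{(3)}(25) − f^{(3)}(5)) = −1/720 · (0.000128000 − 0.0160000) = 2.20444e-05.
Partial sum through k=2: 54.8256.
Correction k=3: B_{6}/6! · (f^{(5)}(25) − f^{(5)}(5)) = 1/30240 · (2.45760e-06 − 0.00768000) = -2.53887e-07.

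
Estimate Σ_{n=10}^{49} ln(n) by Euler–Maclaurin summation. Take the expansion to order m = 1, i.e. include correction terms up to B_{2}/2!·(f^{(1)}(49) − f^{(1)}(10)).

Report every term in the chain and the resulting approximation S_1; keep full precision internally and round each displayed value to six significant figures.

The integral term ∫_10^49 ln(x) dx = 128.673.
½[f(10) + f(49)] = ½[2.30259 + 3.89182] = 3.09720.
So far: 131.771.
Order-1 term: 1/12 · (0.0204082 − 0.100000) = -0.00663265.

S_1 ≈ 131.764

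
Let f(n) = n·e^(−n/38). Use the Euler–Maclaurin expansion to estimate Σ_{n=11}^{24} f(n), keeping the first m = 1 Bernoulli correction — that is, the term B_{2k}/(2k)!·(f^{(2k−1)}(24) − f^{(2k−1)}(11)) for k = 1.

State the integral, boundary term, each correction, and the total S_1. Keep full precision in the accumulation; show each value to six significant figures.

S_1 ≈ 151.664

Integral: ∫_11^24 x·e^(−x/38) dx = 141.194.
Endpoint term: (f(11) + f(24))/2 = (8.23523 + 12.7620)/2 = 10.4986.
Integral + boundary = 151.692.
Correction k=1: B_{2}/2! · (f^{(1)}(24) − f^{(1)}(11)) = 1/12 · (0.195908 − 0.531941) = -0.0280027.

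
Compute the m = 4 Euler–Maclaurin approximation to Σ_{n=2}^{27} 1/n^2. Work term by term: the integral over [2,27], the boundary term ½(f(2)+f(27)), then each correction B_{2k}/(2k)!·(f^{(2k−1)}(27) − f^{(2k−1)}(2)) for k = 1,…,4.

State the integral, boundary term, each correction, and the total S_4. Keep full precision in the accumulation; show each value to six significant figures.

The integral term ∫_2^27 1/x^2 dx = 0.462963.
Endpoint term: (f(2) + f(27))/2 = (0.250000 + 0.00137174)/2 = 0.125686.
Integral + boundary = 0.588649.
k=1: B_{2}/(2)! × [f^{(1)}(27) − f^{(1)}(2)] = 1/12 × (-0.000101611 − (-0.250000)) = 0.0208249.
Partial sum through k=1: 0.609474.
k=2: B_{4}/(4)! × [f^{(3)}(27) − f^{(3)}(2)] = −1/720 × (-1.67260e-06 − (-0.750000)) = -0.00104166.
Partial sum through k=2: 0.608432.
k=3: B_{6}/(6)! × [f^{(5)}(27) − f^{(5)}(2)] = 1/30240 × (-6.88313e-08 − (-5.62500)) = 0.000186012.
Partial sum through k=3: 0.608618.
k=4: B_{8}/(8)! × [f^{(7)}(27) − f^{(7)}(2)] = −1/1209600 × (-5.28745e-09 − (-78.7500)) = -6.51042e-05.

S_4 ≈ 0.608553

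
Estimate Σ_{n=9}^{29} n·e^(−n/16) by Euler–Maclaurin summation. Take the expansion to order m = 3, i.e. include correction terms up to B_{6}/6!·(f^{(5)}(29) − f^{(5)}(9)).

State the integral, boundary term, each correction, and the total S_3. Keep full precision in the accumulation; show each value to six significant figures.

S_3 ≈ 115.276

Integral: ∫_9^29 x·e^(−x/16) dx = 110.376.
Boundary: ½(f(9) + f(29)) = ½(5.12805 + 4.73412) = 4.93108.
Running total after boundary: 115.307.
Correction k=1: B_{2}/2! · (f^{(1)}(29) − f^{(1)}(9)) = 1/12 · (-0.132637 − 0.249280) = -0.0318264.
After k=1: 115.276.
Correction k=2: B_{4}/4! · (f^{(3)}(29) − f^{(3)}(9)) = −1/720 · (0.000757242 − 0.00542518) = 6.48324e-06.
After k=2: 115.276.
Correction k=3: B_{6}/6! · (f^{(5)}(29) − f^{(5)}(9)) = 1/30240 · (7.93984e-06 − 3.85805e-05) = -1.01325e-09.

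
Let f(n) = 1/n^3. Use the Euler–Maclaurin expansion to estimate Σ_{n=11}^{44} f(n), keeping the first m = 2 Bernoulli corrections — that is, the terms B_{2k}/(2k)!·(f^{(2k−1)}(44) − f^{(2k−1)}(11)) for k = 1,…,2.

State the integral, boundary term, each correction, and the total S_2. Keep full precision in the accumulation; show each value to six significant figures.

Integral: ∫_11^44 1/x^3 dx = 0.00387397.
½[f(11) + f(44)] = ½[0.000751315 + 1.17393e-05] = 0.000381527.
Integral + boundary = 0.00425549.
Order-1 term: 1/12 · (-8.00406e-07 − (-0.000204904)) = 1.70086e-05.
After k=1: 0.00427250.
Order-2 term: −1/720 · (-8.26866e-09 − (-3.38684e-05)) = -4.70280e-08.

S_2 ≈ 0.00427246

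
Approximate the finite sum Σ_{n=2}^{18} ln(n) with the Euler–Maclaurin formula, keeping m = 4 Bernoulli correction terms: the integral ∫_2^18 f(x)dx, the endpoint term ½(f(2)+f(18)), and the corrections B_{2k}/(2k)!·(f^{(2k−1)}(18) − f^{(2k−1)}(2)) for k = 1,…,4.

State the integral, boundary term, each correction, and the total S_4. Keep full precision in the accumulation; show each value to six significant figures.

∫_2^18 ln(x) dx evaluates to 34.6404.
Boundary: ½(f(2) + f(18)) = ½(0.693147 + 2.89037) = 1.79176.
Running total after boundary: 36.4322.
k=1: B_{2}/(2)! × [f^{(1)}(18) − f^{(1)}(2)] = 1/12 × (0.0555556 − 0.500000) = -0.0370370.
Running total after k=1: 36.3951.
k=2: B_{4}/(4)! × [f^{(3)}(18) − f^{(3)}(2)] = −1/720 × (0.000342936 − 0.250000) = 0.000346746.
Running total after k=2: 36.3955.
k=3: B_{6}/(6)! × [f^{(5)}(18) − f^{(5)}(2)] = 1/30240 × (1.27013e-05 − 0.750000) = -2.48012e-05.
Running total after k=3: 36.3954.
k=4: B_{8}/(8)! × [f^{(7)}(18) − f^{(7)}(2)] = −1/1209600 × (1.17605e-06 − 5.62500) = 4.65030e-06.

S_4 ≈ 36.3954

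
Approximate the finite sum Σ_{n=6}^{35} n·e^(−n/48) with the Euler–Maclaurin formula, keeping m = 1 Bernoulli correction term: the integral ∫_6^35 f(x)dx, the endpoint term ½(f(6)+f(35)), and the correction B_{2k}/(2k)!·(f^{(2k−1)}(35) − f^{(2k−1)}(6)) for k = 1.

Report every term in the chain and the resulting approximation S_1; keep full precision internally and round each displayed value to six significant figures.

S_1 ≈ 376.940

The integral term ∫_6^35 x·e^(−x/48) dx = 365.906.
½[f(6) + f(35)] = ½[5.29498 + 16.8809] = 11.0879.
Integral + boundary = 376.994.
Correction k=1: B_{2}/2! · (f^{(1)}(35) − f^{(1)}(6)) = 1/12 · (0.130626 − 0.772185) = -0.0534632.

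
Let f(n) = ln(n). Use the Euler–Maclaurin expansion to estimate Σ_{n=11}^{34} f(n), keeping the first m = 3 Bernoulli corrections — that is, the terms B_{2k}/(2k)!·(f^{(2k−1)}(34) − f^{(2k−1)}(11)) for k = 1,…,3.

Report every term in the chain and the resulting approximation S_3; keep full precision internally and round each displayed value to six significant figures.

S_3 ≈ 73.4764

The integral term ∫_11^34 ln(x) dx = 70.5194.
½[f(11) + f(34)] = ½[2.39790 + 3.52636] = 2.96213.
So far: 73.4815.
Order-1 term: 1/12 · (0.0294118 − 0.0909091) = -0.00512478.
Partial sum through k=1: 73.4764.
Order-2 term: −1/720 · (5.08854e-05 − 0.00150263) = 2.01631e-06.
Partial sum through k=2: 73.4764.
Order-3 term: 1/30240 · (5.28222e-07 − 0.000149021) = -4.91048e-09.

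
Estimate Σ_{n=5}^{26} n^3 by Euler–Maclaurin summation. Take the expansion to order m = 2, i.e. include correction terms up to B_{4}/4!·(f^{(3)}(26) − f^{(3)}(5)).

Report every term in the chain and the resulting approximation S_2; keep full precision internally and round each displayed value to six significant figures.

S_2 ≈ 123101

The integral term ∫_5^26 x^3 dx = 114088.
½[f(5) + f(26)] = ½[125.000 + 17576.0] = 8850.50.
Integral + boundary = 122938.
Correction k=1: B_{2}/2! · (f^{(1)}(26) − f^{(1)}(5)) = 1/12 · (2028.00 − 75.0000) = 162.750.
Partial sum through k=1: 123101.
Correction k=2: B_{4}/4! · (f^{(3)}(26) − f^{(3)}(5)) = −1/720 · (6.00000 − 6.00000) = 0.00000.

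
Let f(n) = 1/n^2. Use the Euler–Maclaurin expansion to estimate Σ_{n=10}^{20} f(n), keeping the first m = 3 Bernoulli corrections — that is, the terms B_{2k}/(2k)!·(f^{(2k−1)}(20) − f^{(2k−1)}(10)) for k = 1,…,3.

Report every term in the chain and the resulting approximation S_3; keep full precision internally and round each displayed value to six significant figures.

S_3 ≈ 0.0563955

∫_10^20 1/x^2 dx evaluates to 0.0500000.
Boundary: ½(f(10) + f(20)) = ½(0.0100000 + 0.00250000) = 0.00625000.
Integral + boundary = 0.0562500.
Order-1 term: 1/12 · (-0.000250000 − (-0.00200000)) = 0.000145833.
Partial sum through k=1: 0.0563958.
Order-2 term: −1/720 · (-7.50000e-06 − (-0.000240000)) = -3.22917e-07.
Partial sum through k=2: 0.0563955.
Order-3 term: 1/30240 · (-5.62500e-07 − (-7.20000e-05)) = 2.36235e-09.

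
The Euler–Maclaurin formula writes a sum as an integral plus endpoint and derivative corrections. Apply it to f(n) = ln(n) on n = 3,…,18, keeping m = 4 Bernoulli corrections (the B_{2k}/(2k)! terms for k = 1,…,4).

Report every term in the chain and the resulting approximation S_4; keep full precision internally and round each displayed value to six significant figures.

S_4 ≈ 35.7023

Integral: ∫_3^18 ln(x) dx = 33.7309.
Endpoint term: (f(3) + f(18))/2 = (1.09861 + 2.89037)/2 = 1.99449.
So far: 35.7253.
k=1: B_{2}/(2)! × [f^{(1)}(18) − f^{(1)}(3)] = 1/12 × (0.0555556 − 0.333333) = -0.0231481.
After k=1: 35.7022.
k=2: B_{4}/(4)! × [f^{(3)}(18) − f^{(3)}(3)] = −1/720 × (0.000342936 − 0.0740741) = 0.000102404.
After k=2: 35.7023.
k=3: B_{6}/(6)! × [f^{(5)}(18) − f^{(5)}(3)] = 1/30240 × (1.27013e-05 − 0.0987654) = -3.26563e-06.
After k=3: 35.7023.
k=4: B_{8}/(8)! × [f^{(7)}(18) − f^{(7)}(3)] = −1/1209600 × (1.17605e-06 − 0.329218) = 2.72170e-07.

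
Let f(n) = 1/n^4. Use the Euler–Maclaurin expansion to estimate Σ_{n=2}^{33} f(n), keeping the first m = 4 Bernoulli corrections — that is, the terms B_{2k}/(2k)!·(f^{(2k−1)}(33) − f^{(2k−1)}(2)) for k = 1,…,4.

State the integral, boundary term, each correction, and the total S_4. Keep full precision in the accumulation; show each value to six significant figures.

∫_2^33 1/x^4 dx evaluates to 0.0416574.
½[f(2) + f(33)] = ½[0.0625000 + 8.43226e-07] = 0.0312504.
Running total after boundary: 0.0729078.
Order-1 term: 1/12 · (-1.02209e-07 − (-0.125000)) = 0.0104167.
Running total after k=1: 0.0833245.
Order-2 term: −1/720 · (-2.81568e-09 − (-0.937500)) = -0.00130208.
Running total after k=2: 0.0820224.
Order-3 term: 1/30240 · (-1.44792e-10 − (-13.1250)) = 0.000434028.
Running total after k=3: 0.0824564.
Order-4 term: −1/1209600 · (-1.19663e-11 − (-295.312)) = -0.000244141.

S_4 ≈ 0.0822123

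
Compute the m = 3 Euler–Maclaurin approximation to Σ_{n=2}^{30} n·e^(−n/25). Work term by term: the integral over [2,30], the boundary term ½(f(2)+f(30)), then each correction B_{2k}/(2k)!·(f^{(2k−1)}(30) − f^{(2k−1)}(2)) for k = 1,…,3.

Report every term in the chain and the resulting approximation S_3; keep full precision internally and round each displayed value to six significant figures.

S_3 ≈ 214.327

Integral: ∫_2^30 x·e^(−x/25) dx = 208.961.
Endpoint term: (f(2) + f(30))/2 = (1.84623 + 9.03583)/2 = 5.44103.
Running total after boundary: 214.403.
k=1: B_{2}/(2)! × [f^{(1)}(30) − f^{(1)}(2)] = 1/12 × (-0.0602388 − 0.849267) = -0.0757922.
Partial sum through k=1: 214.327.
k=2: B_{4}/(4)! × [f^{(3)}(30) − f^{(3)}(2)] = −1/720 × (0.000867439 − 0.00431280) = 4.78522e-06.
Partial sum through k=2: 214.327.
k=3: B_{6}/(6)! × [f^{(5)}(30) − f^{(5)}(2)] = 1/30240 × (2.93002e-06 − 1.16268e-05) = -2.87593e-10.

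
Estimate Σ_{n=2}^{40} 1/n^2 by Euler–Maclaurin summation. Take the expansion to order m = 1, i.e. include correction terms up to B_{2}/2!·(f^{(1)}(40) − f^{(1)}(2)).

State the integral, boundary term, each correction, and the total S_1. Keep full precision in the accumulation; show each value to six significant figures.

The integral term ∫_2^40 1/x^2 dx = 0.475000.
½[f(2) + f(40)] = ½[0.250000 + 0.000625000] = 0.125312.
Running total after boundary: 0.600313.
k=1: B_{2}/(2)! × [f^{(1)}(40) − f^{(1)}(2)] = 1/12 × (-3.12500e-05 − (-0.250000)) = 0.0208307.

S_1 ≈ 0.621143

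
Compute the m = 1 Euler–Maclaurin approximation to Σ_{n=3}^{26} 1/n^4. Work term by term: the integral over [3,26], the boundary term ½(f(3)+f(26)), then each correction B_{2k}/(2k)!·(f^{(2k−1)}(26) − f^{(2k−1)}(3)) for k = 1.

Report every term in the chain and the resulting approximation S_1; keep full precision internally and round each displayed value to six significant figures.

S_1 ≈ 0.0198724

The integral term ∫_3^26 1/x^4 dx = 0.0123267.
Boundary: ½(f(3) + f(26)) = ½(0.0123457 + 2.18830e-06) = 0.00617393.
Integral + boundary = 0.0185006.
k=1: B_{2}/(2)! × [f^{(1)}(26) − f^{(1)}(3)] = 1/12 × (-3.36661e-07 − (-0.0164609)) = 0.00137171.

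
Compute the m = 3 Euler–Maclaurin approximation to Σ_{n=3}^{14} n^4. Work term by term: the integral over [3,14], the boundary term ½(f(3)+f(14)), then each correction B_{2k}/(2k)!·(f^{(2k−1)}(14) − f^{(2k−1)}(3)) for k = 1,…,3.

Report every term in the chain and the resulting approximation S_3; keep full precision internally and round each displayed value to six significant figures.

The integral term ∫_3^14 x^4 dx = 107516.
Endpoint term: (f(3) + f(14))/2 = (81.0000 + 38416.0)/2 = 19248.5.
Running total after boundary: 126765.
Order-1 term: 1/12 · (10976.0 − 108.000) = 905.667.
Partial sum through k=1: 127670.
Order-2 term: −1/720 · (336.000 − 72.0000) = -0.366667.
Partial sum through k=2: 127670.
Order-3 term: 1/30240 · (0.00000 − 0.00000) = 0.00000.

S_3 ≈ 127670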